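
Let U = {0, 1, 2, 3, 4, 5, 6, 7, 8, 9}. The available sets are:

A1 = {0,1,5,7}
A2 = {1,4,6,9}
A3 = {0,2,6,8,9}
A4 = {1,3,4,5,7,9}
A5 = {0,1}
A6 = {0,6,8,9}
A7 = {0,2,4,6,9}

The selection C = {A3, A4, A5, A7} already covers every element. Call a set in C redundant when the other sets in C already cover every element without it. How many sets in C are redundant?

Drop A3: 8 uncovered — not redundant.
Drop A4: 3, 5, 7 uncovered — not redundant.
Drop A5: the rest still cover every element — redundant.
Drop A7: the rest still cover every element — redundant.
2 redundant: A5, A7.

2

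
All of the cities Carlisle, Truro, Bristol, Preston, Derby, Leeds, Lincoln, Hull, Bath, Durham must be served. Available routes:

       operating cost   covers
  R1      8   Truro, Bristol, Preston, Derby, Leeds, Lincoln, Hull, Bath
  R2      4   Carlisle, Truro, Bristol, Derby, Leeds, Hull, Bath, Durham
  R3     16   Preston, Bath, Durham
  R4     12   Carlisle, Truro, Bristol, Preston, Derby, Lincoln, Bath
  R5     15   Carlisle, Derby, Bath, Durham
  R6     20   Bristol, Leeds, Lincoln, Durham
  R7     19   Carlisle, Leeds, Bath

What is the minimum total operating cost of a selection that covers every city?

R1, R2 cover every city at operating cost 8 + 4 = 12.
Any cover uses at least 2 routes; among all covering selections none totals below 12.

12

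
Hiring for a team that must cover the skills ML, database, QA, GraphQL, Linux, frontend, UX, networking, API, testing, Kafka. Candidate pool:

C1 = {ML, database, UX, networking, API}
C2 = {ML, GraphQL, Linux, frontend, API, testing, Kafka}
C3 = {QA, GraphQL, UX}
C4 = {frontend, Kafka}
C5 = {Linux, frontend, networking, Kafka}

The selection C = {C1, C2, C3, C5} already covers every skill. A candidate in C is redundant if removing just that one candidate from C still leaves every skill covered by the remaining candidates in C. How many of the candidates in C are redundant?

Drop C1: database uncovered — not redundant.
Drop C2: testing uncovered — not redundant.
Drop C3: QA uncovered — not redundant.
Drop C5: the rest still cover every skill — redundant.
1 redundant: C5.

1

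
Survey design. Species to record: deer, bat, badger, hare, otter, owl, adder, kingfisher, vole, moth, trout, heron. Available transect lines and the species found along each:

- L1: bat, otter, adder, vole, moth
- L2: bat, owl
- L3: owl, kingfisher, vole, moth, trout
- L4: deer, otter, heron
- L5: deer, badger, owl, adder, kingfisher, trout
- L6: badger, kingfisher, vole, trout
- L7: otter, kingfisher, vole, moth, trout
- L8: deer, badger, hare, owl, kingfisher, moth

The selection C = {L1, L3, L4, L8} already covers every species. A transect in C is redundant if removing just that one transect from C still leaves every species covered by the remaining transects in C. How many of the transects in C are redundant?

0

Drop L1: bat, adder uncovered — not redundant.
Drop L3: trout uncovered — not redundant.
Drop L4: heron uncovered — not redundant.
Drop L8: badger, hare uncovered — not redundant.
None of the transects in C is redundant.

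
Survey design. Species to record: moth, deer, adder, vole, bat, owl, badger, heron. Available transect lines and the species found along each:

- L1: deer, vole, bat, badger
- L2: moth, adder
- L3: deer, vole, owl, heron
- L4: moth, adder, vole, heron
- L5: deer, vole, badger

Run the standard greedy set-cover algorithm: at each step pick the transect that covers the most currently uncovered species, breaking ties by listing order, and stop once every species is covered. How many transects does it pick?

3

Pick 1: L1 covers 4 new species (deer, vole, bat, badger).
Pick 2: L4 covers 3 new species (moth, adder, heron).
Pick 3: L3 covers 1 new species (owl).
Greedy uses 3 transects.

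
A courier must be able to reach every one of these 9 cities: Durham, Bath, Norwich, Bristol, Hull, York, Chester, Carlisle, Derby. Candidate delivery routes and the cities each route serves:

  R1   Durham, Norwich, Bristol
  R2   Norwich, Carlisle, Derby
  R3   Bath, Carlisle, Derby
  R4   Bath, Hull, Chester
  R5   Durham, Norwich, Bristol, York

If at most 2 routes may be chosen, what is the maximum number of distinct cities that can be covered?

7

Choosing R3, R5 covers {Durham, Bath, Norwich, Bristol, York, Carlisle, Derby} — 7 cities.
No choice of 2 routes does better; here Hull, Chester are left uncovered.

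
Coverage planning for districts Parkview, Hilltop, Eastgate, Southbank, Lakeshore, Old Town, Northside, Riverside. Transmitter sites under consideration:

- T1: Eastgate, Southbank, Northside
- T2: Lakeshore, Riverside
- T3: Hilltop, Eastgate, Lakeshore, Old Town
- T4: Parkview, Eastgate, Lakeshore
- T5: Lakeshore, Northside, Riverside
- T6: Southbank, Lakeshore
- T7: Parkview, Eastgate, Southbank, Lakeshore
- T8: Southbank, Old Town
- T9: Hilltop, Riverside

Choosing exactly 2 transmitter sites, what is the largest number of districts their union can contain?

6

Choosing T1, T3 covers {Hilltop, Eastgate, Southbank, Lakeshore, Old Town, Northside} — 6 districts.
No choice of 2 transmitter sites does better; here Parkview, Riverside are left uncovered.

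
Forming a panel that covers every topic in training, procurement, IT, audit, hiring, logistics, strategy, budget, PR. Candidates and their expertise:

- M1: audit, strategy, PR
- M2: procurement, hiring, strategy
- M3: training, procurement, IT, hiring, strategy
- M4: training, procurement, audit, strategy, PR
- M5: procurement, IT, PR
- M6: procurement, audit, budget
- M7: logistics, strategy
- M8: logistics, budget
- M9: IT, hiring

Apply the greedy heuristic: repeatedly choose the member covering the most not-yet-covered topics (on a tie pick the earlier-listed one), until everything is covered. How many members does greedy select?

3

Pick 1: M3 covers 5 new topics (training, procurement, IT, hiring, strategy).
Pick 2: M1 covers 2 new topics (audit, PR).
Pick 3: M8 covers 2 new topics (logistics, budget).
Greedy uses 3 members.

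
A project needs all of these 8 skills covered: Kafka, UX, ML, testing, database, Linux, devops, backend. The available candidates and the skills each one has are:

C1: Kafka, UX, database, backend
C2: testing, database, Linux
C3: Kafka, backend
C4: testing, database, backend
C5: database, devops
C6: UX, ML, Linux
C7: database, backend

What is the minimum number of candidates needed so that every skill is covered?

4

C1, C2, C5, C6 together cover {Kafka, UX, ML, testing, database, Linux, devops, backend} — every skill.
No 3 of the 7 candidates cover everything (all 35 triples fall short), so 4 is minimum.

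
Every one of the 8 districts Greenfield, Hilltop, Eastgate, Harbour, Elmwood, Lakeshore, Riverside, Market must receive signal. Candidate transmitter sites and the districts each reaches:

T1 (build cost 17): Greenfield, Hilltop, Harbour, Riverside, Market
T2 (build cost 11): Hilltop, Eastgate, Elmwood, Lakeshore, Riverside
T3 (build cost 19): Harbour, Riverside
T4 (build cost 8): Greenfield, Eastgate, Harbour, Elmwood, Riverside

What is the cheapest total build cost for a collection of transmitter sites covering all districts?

28

T1, T2 cover every district at build cost 17 + 11 = 28.
Any cover uses at least 2 transmitter sites; among all covering selections none totals below 28.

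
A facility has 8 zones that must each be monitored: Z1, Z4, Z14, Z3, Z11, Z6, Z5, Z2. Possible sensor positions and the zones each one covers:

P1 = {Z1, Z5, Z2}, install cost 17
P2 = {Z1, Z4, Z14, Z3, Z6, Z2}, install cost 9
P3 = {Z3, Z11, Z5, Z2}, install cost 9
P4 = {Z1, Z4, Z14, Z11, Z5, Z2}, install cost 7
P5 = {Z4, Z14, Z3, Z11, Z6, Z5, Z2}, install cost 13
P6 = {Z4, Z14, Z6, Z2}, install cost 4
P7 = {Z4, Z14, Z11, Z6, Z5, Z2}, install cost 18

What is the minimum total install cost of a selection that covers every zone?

P2, P4 cover every zone at install cost 9 + 7 = 16.
Any cover uses at least 2 sensor positions; among all covering selections none totals below 16.
Greedy by coverage-per-install cost would pick P6, P4, P2 for 20 — worse than the optimum 16.

16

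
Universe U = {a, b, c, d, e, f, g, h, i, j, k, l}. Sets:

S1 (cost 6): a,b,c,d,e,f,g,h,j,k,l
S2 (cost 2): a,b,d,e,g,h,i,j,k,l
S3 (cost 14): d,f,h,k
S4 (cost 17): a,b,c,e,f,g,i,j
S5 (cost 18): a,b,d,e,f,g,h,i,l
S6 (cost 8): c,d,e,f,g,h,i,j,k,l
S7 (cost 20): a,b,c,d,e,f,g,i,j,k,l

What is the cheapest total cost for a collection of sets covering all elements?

S1, S2 cover every element at cost 6 + 2 = 8.
Any cover uses at least 2 sets; among all covering selections none totals below 8.

8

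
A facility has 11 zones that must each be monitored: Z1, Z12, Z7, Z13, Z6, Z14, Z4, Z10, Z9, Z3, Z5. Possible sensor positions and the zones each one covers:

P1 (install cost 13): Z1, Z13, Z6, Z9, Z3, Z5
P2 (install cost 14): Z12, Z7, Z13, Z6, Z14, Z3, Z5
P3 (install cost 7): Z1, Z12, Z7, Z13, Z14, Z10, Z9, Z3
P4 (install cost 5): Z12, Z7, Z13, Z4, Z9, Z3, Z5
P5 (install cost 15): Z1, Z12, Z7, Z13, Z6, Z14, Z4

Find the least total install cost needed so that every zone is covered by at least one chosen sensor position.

P1, P3, P4 cover every zone at install cost 13 + 7 + 5 = 25.
Any cover uses at least 3 sensor positions; among all covering selections none totals below 25.

25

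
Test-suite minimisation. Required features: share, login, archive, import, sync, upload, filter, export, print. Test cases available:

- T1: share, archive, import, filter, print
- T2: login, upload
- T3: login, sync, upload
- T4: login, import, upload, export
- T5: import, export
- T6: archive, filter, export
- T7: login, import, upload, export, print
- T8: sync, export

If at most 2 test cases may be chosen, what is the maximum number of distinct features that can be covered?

8

Choosing T1, T3 covers {share, login, archive, import, sync, upload, filter, print} — 8 features.
No choice of 2 test cases does better; here export is left uncovered.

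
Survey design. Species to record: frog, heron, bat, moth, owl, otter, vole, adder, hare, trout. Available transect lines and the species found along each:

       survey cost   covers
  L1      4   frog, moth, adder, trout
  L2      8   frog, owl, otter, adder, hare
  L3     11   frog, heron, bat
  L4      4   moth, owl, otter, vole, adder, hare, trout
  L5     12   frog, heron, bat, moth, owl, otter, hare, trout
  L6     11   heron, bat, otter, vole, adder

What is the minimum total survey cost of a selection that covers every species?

L3, L4 cover every species at survey cost 11 + 4 = 15.
Any cover uses at least 2 transects; among all covering selections none totals below 15.

15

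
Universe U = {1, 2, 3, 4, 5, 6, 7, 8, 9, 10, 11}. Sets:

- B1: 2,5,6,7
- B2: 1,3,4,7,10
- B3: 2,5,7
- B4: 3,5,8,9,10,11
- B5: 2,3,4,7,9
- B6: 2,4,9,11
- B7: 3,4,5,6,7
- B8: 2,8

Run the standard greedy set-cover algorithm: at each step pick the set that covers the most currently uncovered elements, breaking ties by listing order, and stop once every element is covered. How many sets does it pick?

3

Pick 1: B4 covers 6 new elements (3, 5, 8, 9, 10, 11).
Pick 2: B1 covers 3 new elements (2, 6, 7).
Pick 3: B2 covers 2 new elements (1, 4).
Greedy uses 3 sets.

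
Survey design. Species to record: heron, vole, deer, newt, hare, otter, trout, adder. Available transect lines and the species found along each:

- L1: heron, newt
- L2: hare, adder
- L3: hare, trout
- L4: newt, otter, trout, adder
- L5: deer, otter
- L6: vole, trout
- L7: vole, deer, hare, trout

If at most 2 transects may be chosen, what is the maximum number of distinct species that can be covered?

Choosing L4, L7 covers {vole, deer, newt, hare, otter, trout, adder} — 7 species.
No choice of 2 transects does better; here heron is left uncovered.

7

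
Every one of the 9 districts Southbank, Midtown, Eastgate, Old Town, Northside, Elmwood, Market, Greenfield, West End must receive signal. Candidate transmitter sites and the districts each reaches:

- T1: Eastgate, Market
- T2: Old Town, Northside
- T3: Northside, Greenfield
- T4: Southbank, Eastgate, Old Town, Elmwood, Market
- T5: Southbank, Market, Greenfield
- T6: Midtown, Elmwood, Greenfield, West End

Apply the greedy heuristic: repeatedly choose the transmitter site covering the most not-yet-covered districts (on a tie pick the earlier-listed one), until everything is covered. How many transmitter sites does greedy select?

3

Pick 1: T4 covers 5 new districts (Southbank, Eastgate, Old Town, Elmwood, Market).
Pick 2: T6 covers 3 new districts (Midtown, Greenfield, West End).
Pick 3: T2 covers 1 new districts (Northside).
Greedy uses 3 transmitter sites.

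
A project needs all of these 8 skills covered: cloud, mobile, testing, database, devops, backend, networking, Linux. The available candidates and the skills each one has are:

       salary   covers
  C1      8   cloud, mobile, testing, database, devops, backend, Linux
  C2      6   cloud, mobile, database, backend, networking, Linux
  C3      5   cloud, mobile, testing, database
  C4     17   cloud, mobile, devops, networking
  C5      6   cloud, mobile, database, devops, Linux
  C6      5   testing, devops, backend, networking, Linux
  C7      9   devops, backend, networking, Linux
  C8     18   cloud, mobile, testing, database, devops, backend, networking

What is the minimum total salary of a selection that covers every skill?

10

C3, C6 cover every skill at salary 5 + 5 = 10.
Any cover uses at least 2 candidates; among all covering selections none totals below 10.
Greedy by coverage-per-salary would pick C2, C6 for 11 — worse than the optimum 10.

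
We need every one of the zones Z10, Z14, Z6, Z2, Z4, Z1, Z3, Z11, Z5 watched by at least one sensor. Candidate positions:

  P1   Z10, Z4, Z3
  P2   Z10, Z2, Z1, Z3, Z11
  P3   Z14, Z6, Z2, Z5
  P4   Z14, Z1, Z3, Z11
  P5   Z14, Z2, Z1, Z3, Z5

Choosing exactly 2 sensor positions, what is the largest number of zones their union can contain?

8

Choosing P2, P3 covers {Z10, Z14, Z6, Z2, Z1, Z3, Z11, Z5} — 8 zones.
No choice of 2 sensor positions does better; here Z4 is left uncovered.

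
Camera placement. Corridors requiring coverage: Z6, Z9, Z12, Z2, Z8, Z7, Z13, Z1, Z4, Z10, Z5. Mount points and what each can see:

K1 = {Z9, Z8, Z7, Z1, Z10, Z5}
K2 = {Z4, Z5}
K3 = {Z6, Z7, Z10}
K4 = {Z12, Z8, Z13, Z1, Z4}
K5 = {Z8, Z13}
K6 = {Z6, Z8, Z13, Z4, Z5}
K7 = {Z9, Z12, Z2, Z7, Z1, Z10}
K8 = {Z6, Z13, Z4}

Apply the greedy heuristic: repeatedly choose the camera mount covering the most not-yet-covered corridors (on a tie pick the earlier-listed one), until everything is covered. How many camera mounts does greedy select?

4

Pick 1: K1 covers 6 new corridors (Z9, Z8, Z7, Z1, Z10, Z5).
Pick 2: K4 covers 3 new corridors (Z12, Z13, Z4).
Pick 3: K3 covers 1 new corridors (Z6).
Pick 4: K7 covers 1 new corridors (Z2).
Greedy uses 4 camera mounts. (The true minimum is 2.)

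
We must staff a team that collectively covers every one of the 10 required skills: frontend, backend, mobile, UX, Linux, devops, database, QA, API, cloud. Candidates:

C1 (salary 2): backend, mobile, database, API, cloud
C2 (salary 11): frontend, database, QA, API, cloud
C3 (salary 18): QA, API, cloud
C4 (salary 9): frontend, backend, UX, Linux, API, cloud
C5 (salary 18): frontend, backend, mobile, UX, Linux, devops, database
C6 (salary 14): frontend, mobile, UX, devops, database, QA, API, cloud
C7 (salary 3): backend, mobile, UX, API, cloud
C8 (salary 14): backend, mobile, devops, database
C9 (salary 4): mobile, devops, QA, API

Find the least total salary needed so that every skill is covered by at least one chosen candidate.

C1, C4, C9 cover every skill at salary 2 + 9 + 4 = 15.
Any cover uses at least 2 candidates; among all covering selections none totals below 15.

15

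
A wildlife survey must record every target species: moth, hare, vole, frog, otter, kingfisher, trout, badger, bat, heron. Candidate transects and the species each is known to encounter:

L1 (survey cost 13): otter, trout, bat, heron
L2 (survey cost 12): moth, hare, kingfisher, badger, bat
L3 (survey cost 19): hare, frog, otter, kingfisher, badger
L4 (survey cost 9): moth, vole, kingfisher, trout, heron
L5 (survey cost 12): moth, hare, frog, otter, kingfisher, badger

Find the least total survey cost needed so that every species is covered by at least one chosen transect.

L2, L4, L5 cover every species at survey cost 12 + 9 + 12 = 33.
Any cover uses at least 3 transects; among all covering selections none totals below 33.

33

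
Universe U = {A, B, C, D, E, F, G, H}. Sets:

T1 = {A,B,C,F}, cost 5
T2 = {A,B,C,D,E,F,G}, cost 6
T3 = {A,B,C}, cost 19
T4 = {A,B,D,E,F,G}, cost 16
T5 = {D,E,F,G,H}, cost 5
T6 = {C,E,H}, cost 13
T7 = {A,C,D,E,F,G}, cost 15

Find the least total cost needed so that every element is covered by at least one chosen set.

T1, T5 cover every element at cost 5 + 5 = 10.
Any cover uses at least 2 sets; among all covering selections none totals below 10.
Greedy by coverage-per-cost would pick T2, T5 for 11 — worse than the optimum 10.

10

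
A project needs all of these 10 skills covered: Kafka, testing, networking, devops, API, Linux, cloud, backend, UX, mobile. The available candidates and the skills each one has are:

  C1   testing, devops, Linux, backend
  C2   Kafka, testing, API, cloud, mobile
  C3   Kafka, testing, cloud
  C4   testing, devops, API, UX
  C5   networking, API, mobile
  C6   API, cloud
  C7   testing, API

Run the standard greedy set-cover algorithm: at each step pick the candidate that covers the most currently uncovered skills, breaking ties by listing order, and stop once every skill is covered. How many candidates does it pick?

4

Pick 1: C2 covers 5 new skills (Kafka, testing, API, cloud, mobile).
Pick 2: C1 covers 3 new skills (devops, Linux, backend).
Pick 3: C4 covers 1 new skills (UX).
Pick 4: C5 covers 1 new skills (networking).
Greedy uses 4 candidates.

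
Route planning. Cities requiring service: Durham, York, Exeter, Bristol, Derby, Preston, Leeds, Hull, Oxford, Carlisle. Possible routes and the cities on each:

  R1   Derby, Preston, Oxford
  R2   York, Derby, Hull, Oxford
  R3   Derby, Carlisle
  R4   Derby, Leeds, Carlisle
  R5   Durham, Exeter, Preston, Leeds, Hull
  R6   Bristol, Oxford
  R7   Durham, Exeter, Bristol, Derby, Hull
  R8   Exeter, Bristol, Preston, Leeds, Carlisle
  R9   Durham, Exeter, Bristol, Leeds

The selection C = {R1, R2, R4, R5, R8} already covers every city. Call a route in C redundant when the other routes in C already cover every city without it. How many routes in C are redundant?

Drop R1: the rest still cover every city — redundant.
Drop R2: York uncovered — not redundant.
Drop R4: the rest still cover every city — redundant.
Drop R5: Durham uncovered — not redundant.
Drop R8: Bristol uncovered — not redundant.
2 redundant: R1, R4.

2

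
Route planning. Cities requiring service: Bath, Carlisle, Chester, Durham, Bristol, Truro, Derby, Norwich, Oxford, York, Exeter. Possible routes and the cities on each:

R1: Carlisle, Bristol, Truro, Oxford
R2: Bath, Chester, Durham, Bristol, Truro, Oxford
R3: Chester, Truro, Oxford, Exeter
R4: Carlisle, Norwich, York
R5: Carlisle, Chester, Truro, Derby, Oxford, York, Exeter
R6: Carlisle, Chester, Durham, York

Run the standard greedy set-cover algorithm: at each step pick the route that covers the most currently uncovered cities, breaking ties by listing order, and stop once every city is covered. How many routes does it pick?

Pick 1: R5 covers 7 new cities (Carlisle, Chester, Truro, Derby, Oxford, York, Exeter).
Pick 2: R2 covers 3 new cities (Bath, Durham, Bristol).
Pick 3: R4 covers 1 new cities (Norwich).
Greedy uses 3 routes.

3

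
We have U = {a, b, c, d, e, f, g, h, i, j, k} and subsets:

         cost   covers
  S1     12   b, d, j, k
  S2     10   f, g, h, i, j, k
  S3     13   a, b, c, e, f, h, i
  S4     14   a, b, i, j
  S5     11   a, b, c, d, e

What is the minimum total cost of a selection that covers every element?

S2, S5 cover every element at cost 10 + 11 = 21.
Any cover uses at least 2 sets; among all covering selections none totals below 21.

21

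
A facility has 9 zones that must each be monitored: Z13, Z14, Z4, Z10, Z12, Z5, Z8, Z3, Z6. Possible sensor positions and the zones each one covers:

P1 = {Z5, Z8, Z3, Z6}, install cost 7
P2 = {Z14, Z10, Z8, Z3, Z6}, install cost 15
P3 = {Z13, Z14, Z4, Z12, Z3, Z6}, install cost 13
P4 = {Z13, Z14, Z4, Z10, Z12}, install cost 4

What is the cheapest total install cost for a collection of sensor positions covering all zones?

P1, P4 cover every zone at install cost 7 + 4 = 11.
Any cover uses at least 2 sensor positions; among all covering selections none totals below 11.

11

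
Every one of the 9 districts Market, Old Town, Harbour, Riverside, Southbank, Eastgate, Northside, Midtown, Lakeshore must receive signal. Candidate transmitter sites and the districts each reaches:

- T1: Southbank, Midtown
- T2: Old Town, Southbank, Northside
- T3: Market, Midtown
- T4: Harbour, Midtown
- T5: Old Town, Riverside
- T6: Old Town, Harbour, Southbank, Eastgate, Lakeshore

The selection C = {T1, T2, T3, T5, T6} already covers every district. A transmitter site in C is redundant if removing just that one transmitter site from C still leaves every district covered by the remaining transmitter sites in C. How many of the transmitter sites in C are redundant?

1

Drop T1: the rest still cover every district — redundant.
Drop T2: Northside uncovered — not redundant.
Drop T3: Market uncovered — not redundant.
Drop T5: Riverside uncovered — not redundant.
Drop T6: Harbour, Eastgate, Lakeshore uncovered — not redundant.
1 redundant: T1.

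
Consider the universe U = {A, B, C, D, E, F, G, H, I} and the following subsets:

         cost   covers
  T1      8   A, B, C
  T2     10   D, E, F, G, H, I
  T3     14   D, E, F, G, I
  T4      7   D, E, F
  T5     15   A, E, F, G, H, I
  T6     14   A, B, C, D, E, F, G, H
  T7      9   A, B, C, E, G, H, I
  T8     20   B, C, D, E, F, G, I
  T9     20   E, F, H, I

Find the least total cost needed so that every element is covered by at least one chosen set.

T4, T7 cover every element at cost 7 + 9 = 16.
Any cover uses at least 2 sets; among all covering selections none totals below 16.

16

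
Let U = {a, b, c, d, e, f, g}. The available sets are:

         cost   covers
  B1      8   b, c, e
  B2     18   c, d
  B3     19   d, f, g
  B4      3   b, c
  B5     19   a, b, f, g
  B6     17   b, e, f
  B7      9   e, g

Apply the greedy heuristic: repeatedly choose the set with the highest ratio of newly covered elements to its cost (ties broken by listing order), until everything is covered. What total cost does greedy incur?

Pick 1: B4 adds 2 new (b, c) at cost 3 (ratio 2/3).
Pick 2: B7 adds 2 new (e, g) at cost 9 (ratio 2/9).
Pick 3: B3 adds 2 new (d, f) at cost 19 (ratio 2/19).
Pick 4: B5 adds 1 new (a) at cost 19 (ratio 1/19).
Greedy total cost: 3 + 9 + 19 + 19 = 50. (The true optimum is 45, so greedy overshoots here.)

50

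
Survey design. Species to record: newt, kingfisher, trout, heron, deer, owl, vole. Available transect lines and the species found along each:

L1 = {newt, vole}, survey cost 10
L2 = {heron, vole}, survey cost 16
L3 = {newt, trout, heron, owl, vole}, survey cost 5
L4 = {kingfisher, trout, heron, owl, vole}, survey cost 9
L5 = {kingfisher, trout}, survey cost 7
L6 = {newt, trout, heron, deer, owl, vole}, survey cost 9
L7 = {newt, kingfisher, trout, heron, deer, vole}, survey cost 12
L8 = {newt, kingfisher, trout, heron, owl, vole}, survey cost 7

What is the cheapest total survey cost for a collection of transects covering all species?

L5, L6 cover every species at survey cost 7 + 9 = 16.
Any cover uses at least 2 transects; among all covering selections none totals below 16.

16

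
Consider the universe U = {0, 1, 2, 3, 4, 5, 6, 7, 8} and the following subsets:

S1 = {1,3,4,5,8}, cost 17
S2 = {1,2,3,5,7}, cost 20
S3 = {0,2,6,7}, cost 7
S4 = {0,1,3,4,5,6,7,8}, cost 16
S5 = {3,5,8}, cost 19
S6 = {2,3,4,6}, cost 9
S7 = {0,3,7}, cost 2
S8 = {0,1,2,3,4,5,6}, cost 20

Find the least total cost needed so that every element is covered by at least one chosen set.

S3, S4 cover every element at cost 7 + 16 = 23.
Any cover uses at least 2 sets; among all covering selections none totals below 23.

23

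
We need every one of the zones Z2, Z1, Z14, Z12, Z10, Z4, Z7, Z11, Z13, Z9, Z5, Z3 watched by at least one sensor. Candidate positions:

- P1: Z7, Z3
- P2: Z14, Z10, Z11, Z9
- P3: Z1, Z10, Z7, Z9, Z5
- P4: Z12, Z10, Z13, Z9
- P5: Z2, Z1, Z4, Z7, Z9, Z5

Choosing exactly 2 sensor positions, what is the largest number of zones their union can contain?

Choosing P2, P5 covers {Z2, Z1, Z14, Z10, Z4, Z7, Z11, Z9, Z5} — 9 zones.
No choice of 2 sensor positions does better; here Z12, Z13, Z3 are left uncovered.

9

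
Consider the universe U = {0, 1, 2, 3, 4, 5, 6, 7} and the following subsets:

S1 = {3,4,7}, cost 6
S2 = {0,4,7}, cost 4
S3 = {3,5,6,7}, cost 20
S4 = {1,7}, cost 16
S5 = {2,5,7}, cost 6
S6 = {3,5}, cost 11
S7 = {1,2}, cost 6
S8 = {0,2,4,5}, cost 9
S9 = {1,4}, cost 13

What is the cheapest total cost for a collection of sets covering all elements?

30

S2, S3, S7 cover every element at cost 4 + 20 + 6 = 30.
Any cover uses at least 3 sets; among all covering selections none totals below 30.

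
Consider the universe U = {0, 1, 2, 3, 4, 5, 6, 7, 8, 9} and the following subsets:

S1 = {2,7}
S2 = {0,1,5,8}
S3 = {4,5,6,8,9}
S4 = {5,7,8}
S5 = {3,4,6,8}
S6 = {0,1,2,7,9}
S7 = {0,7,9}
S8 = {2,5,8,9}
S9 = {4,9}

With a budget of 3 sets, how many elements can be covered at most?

10

Choosing S2, S5, S6 covers {0, 1, 2, 3, 4, 5, 6, 7, 8, 9} — 10 elements.
That is all 10 elements.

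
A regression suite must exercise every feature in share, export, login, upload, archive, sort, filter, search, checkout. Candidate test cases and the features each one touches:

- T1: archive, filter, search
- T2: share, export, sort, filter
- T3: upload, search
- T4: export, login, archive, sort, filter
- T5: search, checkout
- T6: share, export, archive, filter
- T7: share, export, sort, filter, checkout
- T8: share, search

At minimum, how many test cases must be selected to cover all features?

T3, T4, T7 together cover {share, export, login, upload, archive, sort, filter, search, checkout} — every feature.
No 2 of the 8 test cases cover everything (all 28 pairs fall short), so 3 is minimum.

3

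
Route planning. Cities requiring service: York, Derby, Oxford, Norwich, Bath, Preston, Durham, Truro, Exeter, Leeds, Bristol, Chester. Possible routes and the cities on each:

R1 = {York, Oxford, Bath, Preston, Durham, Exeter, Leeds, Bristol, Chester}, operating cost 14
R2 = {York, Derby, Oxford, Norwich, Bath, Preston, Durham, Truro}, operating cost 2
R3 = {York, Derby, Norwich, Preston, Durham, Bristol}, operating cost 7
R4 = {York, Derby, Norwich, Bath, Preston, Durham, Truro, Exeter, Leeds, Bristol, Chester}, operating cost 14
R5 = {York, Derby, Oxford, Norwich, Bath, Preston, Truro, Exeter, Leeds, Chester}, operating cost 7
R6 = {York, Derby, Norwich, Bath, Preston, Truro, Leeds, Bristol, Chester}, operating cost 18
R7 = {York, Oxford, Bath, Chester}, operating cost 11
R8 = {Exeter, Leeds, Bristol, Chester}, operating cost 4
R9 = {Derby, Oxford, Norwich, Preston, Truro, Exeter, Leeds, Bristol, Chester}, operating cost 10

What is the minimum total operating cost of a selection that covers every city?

6

R2, R8 cover every city at operating cost 2 + 4 = 6.
Any cover uses at least 2 routes; among all covering selections none totals below 6.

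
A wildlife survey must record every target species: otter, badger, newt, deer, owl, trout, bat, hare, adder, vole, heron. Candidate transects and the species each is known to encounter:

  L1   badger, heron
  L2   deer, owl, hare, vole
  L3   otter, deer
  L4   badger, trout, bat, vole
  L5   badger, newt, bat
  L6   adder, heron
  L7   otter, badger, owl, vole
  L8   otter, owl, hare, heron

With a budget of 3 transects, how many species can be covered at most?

9

Choosing L2, L4, L6 covers {badger, deer, owl, trout, bat, hare, adder, vole, heron} — 9 species.
No choice of 3 transects does better; here otter, newt are left uncovered.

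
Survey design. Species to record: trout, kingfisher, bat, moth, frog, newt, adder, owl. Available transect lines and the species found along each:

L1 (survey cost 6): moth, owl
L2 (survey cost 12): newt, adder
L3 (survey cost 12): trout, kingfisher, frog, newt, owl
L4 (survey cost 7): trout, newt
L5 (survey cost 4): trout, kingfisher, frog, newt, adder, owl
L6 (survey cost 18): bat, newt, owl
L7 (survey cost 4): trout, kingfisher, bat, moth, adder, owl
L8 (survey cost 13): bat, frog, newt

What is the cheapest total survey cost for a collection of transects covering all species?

8

L5, L7 cover every species at survey cost 4 + 4 = 8.
Any cover uses at least 2 transects; among all covering selections none totals below 8.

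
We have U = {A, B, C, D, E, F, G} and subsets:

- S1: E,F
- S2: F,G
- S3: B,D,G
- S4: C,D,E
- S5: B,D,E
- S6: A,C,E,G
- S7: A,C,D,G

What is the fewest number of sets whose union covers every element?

3

S1, S3, S6 together cover {A, B, C, D, E, F, G} — every element.
No 2 of the 7 sets cover everything (all 21 pairs fall short), so 3 is minimum.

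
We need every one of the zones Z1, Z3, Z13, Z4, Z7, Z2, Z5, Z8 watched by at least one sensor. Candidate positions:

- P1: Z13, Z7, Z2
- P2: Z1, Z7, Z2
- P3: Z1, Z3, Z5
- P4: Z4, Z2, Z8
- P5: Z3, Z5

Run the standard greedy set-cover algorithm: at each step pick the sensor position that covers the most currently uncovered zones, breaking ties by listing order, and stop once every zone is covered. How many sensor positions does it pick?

3

Pick 1: P1 covers 3 new zones (Z13, Z7, Z2).
Pick 2: P3 covers 3 new zones (Z1, Z3, Z5).
Pick 3: P4 covers 2 new zones (Z4, Z8).
Greedy uses 3 sensor positions.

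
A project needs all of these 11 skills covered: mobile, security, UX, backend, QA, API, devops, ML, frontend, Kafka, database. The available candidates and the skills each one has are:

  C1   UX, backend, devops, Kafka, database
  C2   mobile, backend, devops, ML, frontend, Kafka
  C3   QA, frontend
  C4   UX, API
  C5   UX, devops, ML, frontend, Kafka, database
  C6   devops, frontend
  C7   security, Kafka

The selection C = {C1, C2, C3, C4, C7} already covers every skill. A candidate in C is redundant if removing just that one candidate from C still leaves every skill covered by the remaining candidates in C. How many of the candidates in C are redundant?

Drop C1: database uncovered — not redundant.
Drop C2: mobile, ML uncovered — not redundant.
Drop C3: QA uncovered — not redundant.
Drop C4: API uncovered — not redundant.
Drop C7: security uncovered — not redundant.
None of the candidates in C is redundant.

0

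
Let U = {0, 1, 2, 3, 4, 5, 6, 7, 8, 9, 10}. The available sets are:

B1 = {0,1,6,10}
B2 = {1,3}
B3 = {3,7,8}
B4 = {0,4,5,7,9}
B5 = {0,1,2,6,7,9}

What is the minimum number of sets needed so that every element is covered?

B1, B3, B4, B5 together cover {0, 1, 2, 3, 4, 5, 6, 7, 8, 9, 10} — every element.
No 3 of the 5 sets cover everything (all 10 triples fall short), so 4 is minimum.

4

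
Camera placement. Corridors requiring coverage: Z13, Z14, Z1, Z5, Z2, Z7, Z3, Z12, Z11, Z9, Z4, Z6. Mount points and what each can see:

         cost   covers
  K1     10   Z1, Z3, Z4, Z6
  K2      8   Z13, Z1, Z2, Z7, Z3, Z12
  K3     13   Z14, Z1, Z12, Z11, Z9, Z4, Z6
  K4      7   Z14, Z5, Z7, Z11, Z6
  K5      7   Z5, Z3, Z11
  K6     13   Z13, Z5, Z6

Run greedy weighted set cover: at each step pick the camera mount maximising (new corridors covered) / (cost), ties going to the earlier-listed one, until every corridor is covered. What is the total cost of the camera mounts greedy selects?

Pick 1: K2 adds 6 new (Z13, Z1, Z2, Z7, Z3, Z12) at cost 8 (ratio 6/8).
Pick 2: K4 adds 4 new (Z14, Z5, Z11, Z6) at cost 7 (ratio 4/7).
Pick 3: K3 adds 2 new (Z9, Z4) at cost 13 (ratio 2/13).
Greedy total cost: 8 + 7 + 13 = 28.

28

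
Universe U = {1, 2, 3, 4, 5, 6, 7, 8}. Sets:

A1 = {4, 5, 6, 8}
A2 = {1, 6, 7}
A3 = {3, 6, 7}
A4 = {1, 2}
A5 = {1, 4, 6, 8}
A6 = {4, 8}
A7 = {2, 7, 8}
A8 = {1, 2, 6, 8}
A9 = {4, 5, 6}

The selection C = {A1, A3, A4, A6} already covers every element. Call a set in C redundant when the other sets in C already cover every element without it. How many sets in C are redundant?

Drop A1: 5 uncovered — not redundant.
Drop A3: 3, 7 uncovered — not redundant.
Drop A4: 1, 2 uncovered — not redundant.
Drop A6: the rest still cover every element — redundant.
1 redundant: A6.

1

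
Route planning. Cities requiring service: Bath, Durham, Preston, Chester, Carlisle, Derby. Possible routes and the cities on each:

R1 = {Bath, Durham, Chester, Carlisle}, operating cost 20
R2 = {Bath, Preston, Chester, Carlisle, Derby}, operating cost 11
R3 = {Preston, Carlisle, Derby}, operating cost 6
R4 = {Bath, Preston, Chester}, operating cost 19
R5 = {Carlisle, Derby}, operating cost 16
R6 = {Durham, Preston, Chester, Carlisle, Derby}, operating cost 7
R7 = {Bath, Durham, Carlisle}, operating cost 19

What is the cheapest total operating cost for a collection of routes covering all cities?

R2, R6 cover every city at operating cost 11 + 7 = 18.
Any cover uses at least 2 routes; among all covering selections none totals below 18.

18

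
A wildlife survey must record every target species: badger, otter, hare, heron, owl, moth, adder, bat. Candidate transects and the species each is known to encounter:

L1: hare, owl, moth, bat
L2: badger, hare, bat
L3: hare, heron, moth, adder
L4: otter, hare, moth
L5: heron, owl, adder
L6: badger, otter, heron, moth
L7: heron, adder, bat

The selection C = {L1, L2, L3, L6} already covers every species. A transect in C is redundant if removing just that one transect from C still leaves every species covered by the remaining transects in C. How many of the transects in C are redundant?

Drop L1: owl uncovered — not redundant.
Drop L2: the rest still cover every species — redundant.
Drop L3: adder uncovered — not redundant.
Drop L6: otter uncovered — not redundant.
1 redundant: L2.

1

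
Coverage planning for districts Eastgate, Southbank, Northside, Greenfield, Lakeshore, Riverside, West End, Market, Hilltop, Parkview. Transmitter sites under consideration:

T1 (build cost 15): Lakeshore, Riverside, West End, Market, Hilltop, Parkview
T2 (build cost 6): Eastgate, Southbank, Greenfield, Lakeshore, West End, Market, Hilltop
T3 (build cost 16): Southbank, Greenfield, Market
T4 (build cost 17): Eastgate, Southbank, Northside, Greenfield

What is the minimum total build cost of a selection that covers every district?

T1, T4 cover every district at build cost 15 + 17 = 32.
Any cover uses at least 2 transmitter sites; among all covering selections none totals below 32.

32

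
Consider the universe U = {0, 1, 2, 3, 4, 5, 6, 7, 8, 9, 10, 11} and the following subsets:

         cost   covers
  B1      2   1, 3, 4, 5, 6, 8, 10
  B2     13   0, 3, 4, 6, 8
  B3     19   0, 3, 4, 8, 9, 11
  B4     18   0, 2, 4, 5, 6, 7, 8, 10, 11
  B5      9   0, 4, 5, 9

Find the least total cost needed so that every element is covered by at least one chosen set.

B1, B4, B5 cover every element at cost 2 + 18 + 9 = 29.
Any cover uses at least 3 sets; among all covering selections none totals below 29.

29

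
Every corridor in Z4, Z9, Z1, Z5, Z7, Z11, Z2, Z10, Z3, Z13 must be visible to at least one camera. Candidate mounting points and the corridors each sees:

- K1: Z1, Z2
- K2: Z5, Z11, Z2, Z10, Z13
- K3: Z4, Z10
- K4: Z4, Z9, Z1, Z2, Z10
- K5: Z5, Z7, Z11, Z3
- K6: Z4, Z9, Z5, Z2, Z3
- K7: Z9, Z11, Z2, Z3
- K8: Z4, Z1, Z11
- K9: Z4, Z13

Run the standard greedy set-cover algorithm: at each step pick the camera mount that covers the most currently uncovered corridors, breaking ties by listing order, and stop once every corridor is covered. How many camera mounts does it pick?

Pick 1: K2 covers 5 new corridors (Z5, Z11, Z2, Z10, Z13).
Pick 2: K4 covers 3 new corridors (Z4, Z9, Z1).
Pick 3: K5 covers 2 new corridors (Z7, Z3).
Greedy uses 3 camera mounts.

3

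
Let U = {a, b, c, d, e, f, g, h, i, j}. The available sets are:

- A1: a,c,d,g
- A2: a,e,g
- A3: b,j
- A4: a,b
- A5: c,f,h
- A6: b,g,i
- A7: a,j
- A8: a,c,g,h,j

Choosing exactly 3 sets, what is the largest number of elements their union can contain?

8

Choosing A1, A3, A5 covers {a, b, c, d, f, g, h, j} — 8 elements.
No choice of 3 sets does better; here e, i are left uncovered.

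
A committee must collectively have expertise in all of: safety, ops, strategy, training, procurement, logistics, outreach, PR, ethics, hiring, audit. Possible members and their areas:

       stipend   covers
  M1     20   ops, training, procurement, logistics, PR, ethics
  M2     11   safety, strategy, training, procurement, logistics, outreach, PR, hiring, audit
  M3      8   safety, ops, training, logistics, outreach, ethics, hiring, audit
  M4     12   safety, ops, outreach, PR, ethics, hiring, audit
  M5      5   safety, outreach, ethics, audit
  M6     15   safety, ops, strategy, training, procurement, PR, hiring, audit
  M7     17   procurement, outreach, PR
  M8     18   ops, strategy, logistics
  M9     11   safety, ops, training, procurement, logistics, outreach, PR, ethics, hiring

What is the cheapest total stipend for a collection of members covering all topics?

19

M2, M3 cover every topic at stipend 11 + 8 = 19.
Any cover uses at least 2 members; among all covering selections none totals below 19.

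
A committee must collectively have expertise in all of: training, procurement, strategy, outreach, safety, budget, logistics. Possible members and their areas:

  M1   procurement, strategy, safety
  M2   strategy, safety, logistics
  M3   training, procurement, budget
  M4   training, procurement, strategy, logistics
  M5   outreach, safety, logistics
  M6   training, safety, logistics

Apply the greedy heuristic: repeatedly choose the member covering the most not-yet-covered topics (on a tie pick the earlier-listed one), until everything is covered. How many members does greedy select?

Pick 1: M4 covers 4 new topics (training, procurement, strategy, logistics).
Pick 2: M5 covers 2 new topics (outreach, safety).
Pick 3: M3 covers 1 new topics (budget).
Greedy uses 3 members.

3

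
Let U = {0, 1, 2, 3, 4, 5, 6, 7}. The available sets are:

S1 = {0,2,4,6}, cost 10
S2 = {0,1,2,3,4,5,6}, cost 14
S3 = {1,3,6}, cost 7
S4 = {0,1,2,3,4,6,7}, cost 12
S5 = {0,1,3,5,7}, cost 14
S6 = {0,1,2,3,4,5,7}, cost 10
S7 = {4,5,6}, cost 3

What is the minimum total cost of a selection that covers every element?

13

S6, S7 cover every element at cost 10 + 3 = 13.
Any cover uses at least 2 sets; among all covering selections none totals below 13.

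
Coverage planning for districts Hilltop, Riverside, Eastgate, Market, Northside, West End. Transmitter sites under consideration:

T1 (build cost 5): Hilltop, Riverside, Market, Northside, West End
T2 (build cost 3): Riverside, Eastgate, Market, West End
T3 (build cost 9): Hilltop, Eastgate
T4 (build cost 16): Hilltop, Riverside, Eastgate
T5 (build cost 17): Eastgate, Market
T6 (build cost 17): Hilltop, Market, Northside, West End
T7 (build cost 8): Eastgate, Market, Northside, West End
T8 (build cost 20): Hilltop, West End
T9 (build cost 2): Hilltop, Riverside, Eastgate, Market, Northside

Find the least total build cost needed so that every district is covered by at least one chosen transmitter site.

5

T2, T9 cover every district at build cost 3 + 2 = 5.
Any cover uses at least 2 transmitter sites; among all covering selections none totals below 5.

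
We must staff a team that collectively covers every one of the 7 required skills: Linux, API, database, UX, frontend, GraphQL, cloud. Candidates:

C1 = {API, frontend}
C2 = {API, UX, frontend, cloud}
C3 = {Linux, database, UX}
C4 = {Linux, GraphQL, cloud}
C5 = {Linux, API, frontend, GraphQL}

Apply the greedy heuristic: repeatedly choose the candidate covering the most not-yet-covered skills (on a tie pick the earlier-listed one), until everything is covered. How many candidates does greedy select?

Pick 1: C2 covers 4 new skills (API, UX, frontend, cloud).
Pick 2: C3 covers 2 new skills (Linux, database).
Pick 3: C4 covers 1 new skills (GraphQL).
Greedy uses 3 candidates.

3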